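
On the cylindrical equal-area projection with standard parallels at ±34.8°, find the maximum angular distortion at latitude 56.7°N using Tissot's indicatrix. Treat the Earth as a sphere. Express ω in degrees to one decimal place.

44.9°

For cylindrical equal-area with standard parallel φ₀, h = cos φ / cos φ₀ and k = cos φ₀ / cos φ, so h·k = 1.
At 56.7°: h = 0.6686, k = 1.496; principal scales a = 1.496, b = 0.6686.
sin(ω/2) = (a − b)/(a + b) = 0.8271/2.164 = 0.3821, so ω = 2 arcsin(0.3821) ≈ 44.9°.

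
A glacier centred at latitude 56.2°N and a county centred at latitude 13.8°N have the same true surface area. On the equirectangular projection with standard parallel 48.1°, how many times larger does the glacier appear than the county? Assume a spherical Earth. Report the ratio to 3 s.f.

The equidistant cylindrical projection with φ₀ = 48.1° has h = 1 (meridians true) and k = cos φ₀ / cos φ along parallels.
Areal scale at 56.2°: h·k = 1.000 × 1.200 = 1.200.
Areal scale at 13.8°: h·k = 1.000 × 0.6877 = 0.6877.
Ratio = 1.200/0.6877 ≈ 1.75.

1.75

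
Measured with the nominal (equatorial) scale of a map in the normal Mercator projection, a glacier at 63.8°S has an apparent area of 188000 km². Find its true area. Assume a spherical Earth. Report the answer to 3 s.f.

36600 km²

The Mercator projection is conformal; its linear scale factor is the same in every direction and equals sec φ = 1/cos φ.
Areal scale = k² = sec²φ = 1/cos²(63.8°) = 1/0.4415² = 5.130.
True area = apparent / (areal scale) = 188000 / 5.130 ≈ 36600 km².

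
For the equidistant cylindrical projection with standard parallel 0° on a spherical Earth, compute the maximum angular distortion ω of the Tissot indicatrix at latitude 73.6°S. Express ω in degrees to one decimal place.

Plate carrée maps x = Rλ, y = Rφ. The meridian scale is h = 1 and the parallel scale is k = 1/cos φ = sec φ.
At 73.6°: h = 1.000, k = 3.542; principal scales a = 3.542, b = 1.000.
sin(ω/2) = (a − b)/(a + b) = 2.542/4.542 = 0.5596, so ω = 2 arcsin(0.5596) ≈ 68.1°.

68.1°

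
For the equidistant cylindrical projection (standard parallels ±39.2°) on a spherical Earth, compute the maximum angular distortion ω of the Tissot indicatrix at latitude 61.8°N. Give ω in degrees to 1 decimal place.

With standard parallel φ₀ = 39.2°, the equirectangular projection gives x = Rλ cos φ₀, y = Rφ, so h = 1 and k = cos 39.2° / cos φ.
At 61.8°: h = 1.000, k = 1.640; principal scales a = 1.640, b = 1.000.
sin(ω/2) = (a − b)/(a + b) = 0.6399/2.640 = 0.2424, so ω = 2 arcsin(0.2424) ≈ 28.1°.

28.1°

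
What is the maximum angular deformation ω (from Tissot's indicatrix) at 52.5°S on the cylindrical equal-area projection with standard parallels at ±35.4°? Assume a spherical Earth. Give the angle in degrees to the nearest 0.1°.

A cylindrical equal-area projection with standard parallel φ₀ has meridian scale h = cos φ / cos φ₀ and parallel scale k = cos φ₀ / cos φ (so areas are preserved, h·k = 1).
At 52.5°: h = 0.7468, k = 1.339; principal scales a = 1.339, b = 0.7468.
sin(ω/2) = (a − b)/(a + b) = 0.5922/2.086 = 0.2839, so ω = 2 arcsin(0.2839) ≈ 33.0°.

33.0°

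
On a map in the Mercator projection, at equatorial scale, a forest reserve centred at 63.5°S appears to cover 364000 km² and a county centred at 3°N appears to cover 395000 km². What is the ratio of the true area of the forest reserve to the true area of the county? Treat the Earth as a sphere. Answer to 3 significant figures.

0.184

Mercator's areal exaggeration is sec²φ; hence true area = (apparent area) · cos²φ.
True area of forest reserve: 364000 × cos²(63.5°) = 364000 × 0.1991 = 72470 km².
True area of county: 395000 × cos²(3°) = 395000 × 0.9973 = 393900 km².
Ratio = 72470 / 393900 ≈ 0.184.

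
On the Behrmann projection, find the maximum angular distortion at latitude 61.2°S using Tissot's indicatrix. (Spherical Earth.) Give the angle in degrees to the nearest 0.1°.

The Behrmann projection is cylindrical equal-area with φ₀ = 30°. Cylindrical equal-area (φ₀ = 30°): h = cos φ / cos 30° along meridians, k = cos 30° / cos φ along parallels; h·k = 1.
At 61.2°: h = 0.5563, k = 1.798; principal scales a = 1.798, b = 0.5563.
sin(ω/2) = (a − b)/(a + b) = 1.241/2.354 = 0.5274, so ω = 2 arcsin(0.5274) ≈ 63.7°.

63.7°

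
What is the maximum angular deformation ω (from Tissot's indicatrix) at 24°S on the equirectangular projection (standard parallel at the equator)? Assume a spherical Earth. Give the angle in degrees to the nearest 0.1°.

5.2°

For the equirectangular projection with φ₀ = 0 (plate carrée), h = 1 along meridians and k = sec φ along parallels.
At 24°: h = 1.000, k = 1.095; principal scales a = 1.095, b = 1.000.
sin(ω/2) = (a − b)/(a + b) = 0.09464/2.095 = 0.04518, so ω = 2 arcsin(0.04518) ≈ 5.2°.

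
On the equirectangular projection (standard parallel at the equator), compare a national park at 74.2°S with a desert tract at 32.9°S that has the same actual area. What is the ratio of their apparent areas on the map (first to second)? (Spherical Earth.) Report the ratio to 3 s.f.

In the plate carrée (x = Rλ, y = Rφ), meridians are true-scale (h = 1) and parallels are stretched by k = sec φ.
Areal scale at 74.2°: h·k = 1.000 × 3.673 = 3.673.
Areal scale at 32.9°: h·k = 1.000 × 1.191 = 1.191.
Ratio = 3.673/1.191 ≈ 3.08.

3.08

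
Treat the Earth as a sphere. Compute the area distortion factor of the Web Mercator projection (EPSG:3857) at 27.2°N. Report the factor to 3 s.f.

1.26

For Mercator, h = k = sec φ (a conformal cylindrical projection has a single point scale, 1/cos φ).
Areal scale = k² = sec²φ = 1/cos²(27.2°) = 1/0.8894² = 1.264.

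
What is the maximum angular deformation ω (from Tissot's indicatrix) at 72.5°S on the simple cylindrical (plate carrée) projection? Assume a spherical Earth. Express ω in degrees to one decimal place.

65.0°

For the equirectangular projection with φ₀ = 0 (plate carrée), h = 1 along meridians and k = sec φ along parallels.
At 72.5°: h = 1.000, k = 3.326; principal scales a = 3.326, b = 1.000.
sin(ω/2) = (a − b)/(a + b) = 2.326/4.326 = 0.5376, so ω = 2 arcsin(0.5376) ≈ 65.0°.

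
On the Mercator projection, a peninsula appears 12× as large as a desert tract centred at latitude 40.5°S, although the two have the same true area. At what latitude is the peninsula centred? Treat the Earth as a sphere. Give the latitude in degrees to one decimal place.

77.3°

For equal true areas on Mercator, apparent areas scale as sec²φ, so the ratio is cos²φ₂ / cos²φ₁.
cos²φ₂ / cos²φ₁ = 12  ⇒  cos φ₁ = cos 40.5° / √12 = 0.7604/3.464 = 0.2195.
φ₁ = arccos(0.2195) ≈ 77.3°.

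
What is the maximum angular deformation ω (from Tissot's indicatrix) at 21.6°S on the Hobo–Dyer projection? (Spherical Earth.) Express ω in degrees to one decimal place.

The Hobo–Dyer projection is cylindrical equal-area with φ₀ = 37.5°. Cylindrical equal-area (φ₀ = 37.5°): h = cos φ / cos 37.5° along meridians, k = cos 37.5° / cos φ along parallels; h·k = 1.
At 21.6°: h = 1.172, k = 0.8533; principal scales a = 1.172, b = 0.8533.
sin(ω/2) = (a − b)/(a + b) = 0.3187/2.025 = 0.1574, so ω = 2 arcsin(0.1574) ≈ 18.1°.

18.1°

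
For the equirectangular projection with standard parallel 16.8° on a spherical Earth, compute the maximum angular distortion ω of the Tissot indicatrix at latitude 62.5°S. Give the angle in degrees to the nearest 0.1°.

40.9°

The equidistant cylindrical projection with φ₀ = 16.8° has h = 1 (meridians true) and k = cos φ₀ / cos φ along parallels.
At 62.5°: h = 1.000, k = 2.073; principal scales a = 2.073, b = 1.000.
sin(ω/2) = (a − b)/(a + b) = 1.073/3.073 = 0.3492, so ω = 2 arcsin(0.3492) ≈ 40.9°.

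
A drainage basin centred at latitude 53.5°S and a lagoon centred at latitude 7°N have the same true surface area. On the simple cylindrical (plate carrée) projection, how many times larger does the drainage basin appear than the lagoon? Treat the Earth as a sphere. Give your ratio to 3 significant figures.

Plate carrée maps x = Rλ, y = Rφ. The meridian scale is h = 1 and the parallel scale is k = 1/cos φ = sec φ.
Areal scale at 53.5°: h·k = 1.000 × 1.681 = 1.681.
Areal scale at 7°: h·k = 1.000 × 1.008 = 1.008.
Ratio = 1.681/1.008 ≈ 1.67.

1.67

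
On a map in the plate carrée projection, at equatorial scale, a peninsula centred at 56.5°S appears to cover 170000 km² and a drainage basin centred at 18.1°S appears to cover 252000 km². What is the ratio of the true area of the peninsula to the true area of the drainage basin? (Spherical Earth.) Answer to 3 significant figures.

0.392

Plate carrée has h = 1 and k = sec φ, giving areal scale sec φ; true area = (apparent area) · cos φ.
True area of peninsula: 170000 × cos(56.5°) = 170000 × 0.5519 = 93830 km².
True area of drainage basin: 252000 × cos(18.1°) = 252000 × 0.9505 = 239500 km².
Ratio = 93830 / 239500 ≈ 0.392.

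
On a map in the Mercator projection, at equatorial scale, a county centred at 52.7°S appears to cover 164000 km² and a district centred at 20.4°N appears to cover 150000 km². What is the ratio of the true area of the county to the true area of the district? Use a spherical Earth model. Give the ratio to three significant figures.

0.457

Mercator's areal exaggeration is sec²φ; hence true area = (apparent area) · cos²φ.
True area of county: 164000 × cos²(52.7°) = 164000 × 0.3672 = 60220 km².
True area of district: 150000 × cos²(20.4°) = 150000 × 0.8785 = 131800 km².
Ratio = 60220 / 131800 ≈ 0.457.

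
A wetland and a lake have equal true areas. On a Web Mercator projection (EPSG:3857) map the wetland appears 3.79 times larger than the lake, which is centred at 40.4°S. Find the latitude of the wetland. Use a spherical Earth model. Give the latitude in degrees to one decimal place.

67.0°

Mercator areal scale is sec²φ, so apparent-area ratio = sec²φ₁ / sec²φ₂ = cos²φ₂ / cos²φ₁.
cos²φ₂ / cos²φ₁ = 3.79  ⇒  cos φ₁ = cos 40.4° / √3.79 = 0.7615/1.947 = 0.3912.
φ₁ = arccos(0.3912) ≈ 67.0°.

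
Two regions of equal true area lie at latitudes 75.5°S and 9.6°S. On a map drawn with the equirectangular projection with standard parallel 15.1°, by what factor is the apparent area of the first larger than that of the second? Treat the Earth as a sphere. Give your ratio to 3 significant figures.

3.94

The equidistant cylindrical projection with φ₀ = 15.1° has h = 1 (meridians true) and k = cos φ₀ / cos φ along parallels.
Areal scale at 75.5°: h·k = 1.000 × 3.856 = 3.856.
Areal scale at 9.6°: h·k = 1.000 × 0.9792 = 0.9792.
Ratio = 3.856/0.9792 ≈ 3.94.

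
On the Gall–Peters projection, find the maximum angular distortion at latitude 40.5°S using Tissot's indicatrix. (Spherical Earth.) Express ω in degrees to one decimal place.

8.3°

Gall–Peters is a cylindrical equal-area projection with standard parallels at ±45°. A cylindrical equal-area projection with standard parallel φ₀ has meridian scale h = cos φ / cos φ₀ and parallel scale k = cos φ₀ / cos φ (so areas are preserved, h·k = 1).
At 40.5°: h = 1.075, k = 0.9299; principal scales a = 1.075, b = 0.9299.
sin(ω/2) = (a − b)/(a + b) = 0.1455/2.005 = 0.07254, so ω = 2 arcsin(0.07254) ≈ 8.3°.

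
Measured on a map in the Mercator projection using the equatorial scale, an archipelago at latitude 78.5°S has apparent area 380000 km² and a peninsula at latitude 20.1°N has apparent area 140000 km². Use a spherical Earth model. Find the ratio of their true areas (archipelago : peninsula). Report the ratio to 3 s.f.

0.122

On Mercator the areal scale is sec²φ, so true area = apparent × cos²φ.
True area of archipelago: 380000 × cos²(78.5°) = 380000 × 0.03975 = 15100 km².
True area of peninsula: 140000 × cos²(20.1°) = 140000 × 0.8819 = 123500 km².
Ratio = 15100 / 123500 ≈ 0.122.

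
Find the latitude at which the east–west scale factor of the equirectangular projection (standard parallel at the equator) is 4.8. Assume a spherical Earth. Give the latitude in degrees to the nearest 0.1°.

Plate carrée: h = 1, k = sec φ along parallels.
sec φ = 4.8  ⇒  cos φ = 0.2083  ⇒  φ ≈ 78.0°.

78.0°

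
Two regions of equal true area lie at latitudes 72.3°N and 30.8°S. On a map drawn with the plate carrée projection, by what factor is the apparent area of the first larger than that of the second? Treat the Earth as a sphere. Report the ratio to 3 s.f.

2.83

Plate carrée maps x = Rλ, y = Rφ. The meridian scale is h = 1 and the parallel scale is k = 1/cos φ = sec φ.
Areal scale at 72.3°: h·k = 1.000 × 3.289 = 3.289.
Areal scale at 30.8°: h·k = 1.000 × 1.164 = 1.164.
Ratio = 3.289/1.164 ≈ 2.83.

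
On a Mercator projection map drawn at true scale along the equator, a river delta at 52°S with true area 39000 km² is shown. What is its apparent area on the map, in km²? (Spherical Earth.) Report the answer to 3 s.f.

The Mercator projection is conformal; its linear scale factor is the same in every direction and equals sec φ = 1/cos φ.
Areal scale = k² = sec²φ = 1/cos²(52°) = 1/0.6157² = 2.638.
Apparent area = 39000 × 2.638 ≈ 103000 km².

103000 km²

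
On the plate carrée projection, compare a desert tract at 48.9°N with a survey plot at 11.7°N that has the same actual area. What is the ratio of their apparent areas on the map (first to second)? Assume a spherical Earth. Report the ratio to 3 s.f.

1.49

In the plate carrée (x = Rλ, y = Rφ), meridians are true-scale (h = 1) and parallels are stretched by k = sec φ.
Areal scale at 48.9°: h·k = 1.000 × 1.521 = 1.521.
Areal scale at 11.7°: h·k = 1.000 × 1.021 = 1.021.
Ratio = 1.521/1.021 ≈ 1.49.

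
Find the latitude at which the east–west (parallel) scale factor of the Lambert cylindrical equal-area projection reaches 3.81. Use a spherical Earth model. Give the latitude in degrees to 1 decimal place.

The Lambert cylindrical equal-area projection is the cylindrical equal-area projection with its standard parallel at the equator (φ₀ = 0). Cylindrical equal-area (φ₀ = 0°): h = cos φ / cos 0° along meridians, k = cos 0° / cos φ along parallels; h·k = 1.
k = cos φ₀ / cos φ = 3.81  ⇒  cos φ = cos 0° / 3.81 = 0.2625.
φ = arccos(0.2625) ≈ 74.8°.

74.8°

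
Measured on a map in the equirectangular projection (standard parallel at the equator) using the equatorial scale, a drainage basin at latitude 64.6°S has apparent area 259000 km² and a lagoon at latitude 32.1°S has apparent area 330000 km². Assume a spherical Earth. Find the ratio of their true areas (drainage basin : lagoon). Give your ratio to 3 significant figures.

Plate carrée has h = 1 and k = sec φ, giving areal scale sec φ; true area = (apparent area) · cos φ.
True area of drainage basin: 259000 × cos(64.6°) = 259000 × 0.4289 = 111100 km².
True area of lagoon: 330000 × cos(32.1°) = 330000 × 0.8471 = 279600 km².
Ratio = 111100 / 279600 ≈ 0.397.

0.397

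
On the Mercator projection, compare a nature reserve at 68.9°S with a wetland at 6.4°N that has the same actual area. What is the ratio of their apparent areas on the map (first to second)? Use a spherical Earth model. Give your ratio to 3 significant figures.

7.62

On Mercator, area is exaggerated by sec²φ = 1/cos²φ.
At 68.9°: sec²(68.9°) = 1/0.3600² = 7.716.
At 6.4°: sec²(6.4°) = 1/0.9938² = 1.013.
Ratio = 7.716/1.013 = cos²(6.4°)/cos²(68.9°) ≈ 7.62.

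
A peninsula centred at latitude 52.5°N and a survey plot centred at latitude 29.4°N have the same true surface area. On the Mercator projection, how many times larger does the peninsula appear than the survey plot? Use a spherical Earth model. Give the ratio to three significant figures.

2.05

Mercator is conformal with k = sec φ, so areal scale = k² = sec²φ.
At 52.5°: sec²(52.5°) = 1/0.6088² = 2.698.
At 29.4°: sec²(29.4°) = 1/0.8712² = 1.317.
Ratio = 2.698/1.317 = cos²(29.4°)/cos²(52.5°) ≈ 2.05.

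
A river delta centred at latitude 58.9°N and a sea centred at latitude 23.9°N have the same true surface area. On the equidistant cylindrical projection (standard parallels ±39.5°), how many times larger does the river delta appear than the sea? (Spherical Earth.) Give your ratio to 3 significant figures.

1.77

In the equirectangular projection with standard parallel φ₀ = 39.5° (x = Rλ cos φ₀, y = Rφ), meridians are true-scale (h = 1) and the parallel scale is k = cos φ₀ / cos φ.
Areal scale at 58.9°: h·k = 1.000 × 1.494 = 1.494.
Areal scale at 23.9°: h·k = 1.000 × 0.8440 = 0.8440.
Ratio = 1.494/0.8440 ≈ 1.77.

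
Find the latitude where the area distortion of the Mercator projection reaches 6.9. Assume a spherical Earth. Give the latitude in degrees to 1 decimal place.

67.6°

Mercator areal scale is sec²φ.
sec²φ = 6.9  ⇒  cos²φ = 0.1449  ⇒  cos φ = 0.3807.
φ = arccos(0.3807) ≈ 67.6°.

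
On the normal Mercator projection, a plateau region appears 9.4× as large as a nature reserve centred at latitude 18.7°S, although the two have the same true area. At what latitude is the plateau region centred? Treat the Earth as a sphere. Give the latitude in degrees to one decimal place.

For equal true areas on Mercator, apparent areas scale as sec²φ, so the ratio is cos²φ₂ / cos²φ₁.
cos²φ₂ / cos²φ₁ = 9.4  ⇒  cos φ₁ = cos 18.7° / √9.4 = 0.9472/3.066 = 0.3089.
φ₁ = arccos(0.3089) ≈ 72.0°.

72.0°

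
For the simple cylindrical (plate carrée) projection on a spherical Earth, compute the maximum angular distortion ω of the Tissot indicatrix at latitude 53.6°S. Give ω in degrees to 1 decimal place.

29.6°

In the plate carrée (x = Rλ, y = Rφ), meridians are true-scale (h = 1) and parallels are stretched by k = sec φ.
At 53.6°: h = 1.000, k = 1.685; principal scales a = 1.685, b = 1.000.
sin(ω/2) = (a − b)/(a + b) = 0.6852/2.685 = 0.2552, so ω = 2 arcsin(0.2552) ≈ 29.6°.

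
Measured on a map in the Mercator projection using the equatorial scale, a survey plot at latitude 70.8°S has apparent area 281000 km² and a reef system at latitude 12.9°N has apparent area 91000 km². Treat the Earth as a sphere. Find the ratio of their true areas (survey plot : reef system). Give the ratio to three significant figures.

Mercator's areal exaggeration is sec²φ; hence true area = (apparent area) · cos²φ.
True area of survey plot: 281000 × cos²(70.8°) = 281000 × 0.1082 = 30390 km².
True area of reef system: 91000 × cos²(12.9°) = 91000 × 0.9502 = 86460 km².
Ratio = 30390 / 86460 ≈ 0.351.

0.351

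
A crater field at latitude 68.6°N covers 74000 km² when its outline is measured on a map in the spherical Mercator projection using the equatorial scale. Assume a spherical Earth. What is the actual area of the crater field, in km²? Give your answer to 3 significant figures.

The Mercator projection is conformal; its linear scale factor is the same in every direction and equals sec φ = 1/cos φ.
Areal scale = k² = sec²φ = 1/cos²(68.6°) = 1/0.3649² = 7.511.
True area = apparent / (areal scale) = 74000 / 7.511 ≈ 9850 km².

9850 km²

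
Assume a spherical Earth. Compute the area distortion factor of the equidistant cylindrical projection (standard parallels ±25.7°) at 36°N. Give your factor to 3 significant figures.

1.11

In the equirectangular projection with standard parallel φ₀ = 25.7° (x = Rλ cos φ₀, y = Rφ), meridians are true-scale (h = 1) and the parallel scale is k = cos φ₀ / cos φ.
Areal scale = h·k = 1 × cos φ₀ / cos φ; at 36°, h = 1.000, k = 1.114, so h·k = 1.114.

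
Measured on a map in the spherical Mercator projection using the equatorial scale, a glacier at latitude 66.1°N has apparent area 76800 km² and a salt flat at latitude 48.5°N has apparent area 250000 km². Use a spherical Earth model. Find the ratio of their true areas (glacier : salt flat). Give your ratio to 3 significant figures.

Since Mercator area scale is 1/cos²φ, the true area equals the apparent area multiplied by cos²φ.
True area of glacier: 76800 × cos²(66.1°) = 76800 × 0.1641 = 12610 km².
True area of salt flat: 250000 × cos²(48.5°) = 250000 × 0.4391 = 109800 km².
Ratio = 12610 / 109800 ≈ 0.115.

0.115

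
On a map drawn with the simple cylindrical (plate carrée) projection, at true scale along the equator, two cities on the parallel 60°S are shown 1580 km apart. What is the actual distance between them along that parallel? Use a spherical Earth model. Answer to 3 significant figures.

790 km

For the equirectangular projection with φ₀ = 0 (plate carrée), h = 1 along meridians and k = sec φ along parallels.
Along the parallel at 60°, map distances are exaggerated by k = sec 60° = 2.000.
True distance = 1580 / 2.000 = 1580 × cos 60° ≈ 790 km.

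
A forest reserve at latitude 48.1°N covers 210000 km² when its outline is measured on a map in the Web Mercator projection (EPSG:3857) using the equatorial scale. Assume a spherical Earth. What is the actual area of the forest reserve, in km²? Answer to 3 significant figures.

93700 km²

Mercator is conformal, so the point scale is isotropic: h = k = sec φ = 1/cos φ.
Areal scale = k² = sec²φ = 1/cos²(48.1°) = 1/0.6678² = 2.242.
True area = apparent / (areal scale) = 210000 / 2.242 ≈ 93700 km².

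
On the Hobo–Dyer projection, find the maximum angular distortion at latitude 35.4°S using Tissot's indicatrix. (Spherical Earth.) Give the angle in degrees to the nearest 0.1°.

Hobo–Dyer is a cylindrical equal-area projection with standard parallels at ±37.5°. For cylindrical equal-area with standard parallel φ₀, h = cos φ / cos φ₀ and k = cos φ₀ / cos φ, so h·k = 1.
At 35.4°: h = 1.027, k = 0.9733; principal scales a = 1.027, b = 0.9733.
sin(ω/2) = (a − b)/(a + b) = 0.05416/2.001 = 0.02707, so ω = 2 arcsin(0.02707) ≈ 3.1°.

3.1°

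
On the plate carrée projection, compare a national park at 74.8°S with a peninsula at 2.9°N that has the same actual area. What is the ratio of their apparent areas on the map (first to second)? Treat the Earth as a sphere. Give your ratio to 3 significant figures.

For the equirectangular projection with φ₀ = 0 (plate carrée), h = 1 along meridians and k = sec φ along parallels.
Areal scale at 74.8°: h·k = 1.000 × 3.814 = 3.814.
Areal scale at 2.9°: h·k = 1.000 × 1.001 = 1.001.
Ratio = 3.814/1.001 ≈ 3.81.

3.81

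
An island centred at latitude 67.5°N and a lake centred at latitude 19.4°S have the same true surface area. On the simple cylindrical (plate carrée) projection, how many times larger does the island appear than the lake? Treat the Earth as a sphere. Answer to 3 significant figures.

2.46

In the plate carrée (x = Rλ, y = Rφ), meridians are true-scale (h = 1) and parallels are stretched by k = sec φ.
Areal scale at 67.5°: h·k = 1.000 × 2.613 = 2.613.
Areal scale at 19.4°: h·k = 1.000 × 1.060 = 1.060.
Ratio = 2.613/1.060 ≈ 2.46.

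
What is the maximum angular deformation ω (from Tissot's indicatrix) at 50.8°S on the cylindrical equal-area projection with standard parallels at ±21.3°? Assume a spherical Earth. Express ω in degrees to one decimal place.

Cylindrical equal-area (φ₀ = 21.3°): h = cos φ / cos 21.3° along meridians, k = cos 21.3° / cos φ along parallels; h·k = 1.
At 50.8°: h = 0.6784, k = 1.474; principal scales a = 1.474, b = 0.6784.
sin(ω/2) = (a − b)/(a + b) = 0.7958/2.152 = 0.3697, so ω = 2 arcsin(0.3697) ≈ 43.4°.

43.4°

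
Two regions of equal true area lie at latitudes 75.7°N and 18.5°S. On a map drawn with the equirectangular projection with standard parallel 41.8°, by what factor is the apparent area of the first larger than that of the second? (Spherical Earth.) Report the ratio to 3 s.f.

In the equirectangular projection with standard parallel φ₀ = 41.8° (x = Rλ cos φ₀, y = Rφ), meridians are true-scale (h = 1) and the parallel scale is k = cos φ₀ / cos φ.
Areal scale at 75.7°: h·k = 1.000 × 3.018 = 3.018.
Areal scale at 18.5°: h·k = 1.000 × 0.7861 = 0.7861.
Ratio = 3.018/0.7861 ≈ 3.84.

3.84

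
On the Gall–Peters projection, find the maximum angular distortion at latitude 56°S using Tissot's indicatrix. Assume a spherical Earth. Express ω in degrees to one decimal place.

Gall–Peters is a cylindrical equal-area projection with standard parallels at ±45°. For cylindrical equal-area with standard parallel φ₀, h = cos φ / cos φ₀ and k = cos φ₀ / cos φ, so h·k = 1.
At 56°: h = 0.7908, k = 1.265; principal scales a = 1.265, b = 0.7908.
sin(ω/2) = (a − b)/(a + b) = 0.4737/2.055 = 0.2305, so ω = 2 arcsin(0.2305) ≈ 26.6°.

26.6°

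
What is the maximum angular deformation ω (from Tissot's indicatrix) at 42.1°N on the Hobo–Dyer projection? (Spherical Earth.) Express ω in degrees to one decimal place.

7.7°

Hobo–Dyer is a cylindrical equal-area projection with standard parallels at ±37.5°. For cylindrical equal-area with standard parallel φ₀, h = cos φ / cos φ₀ and k = cos φ₀ / cos φ, so h·k = 1.
At 42.1°: h = 0.9352, k = 1.069; principal scales a = 1.069, b = 0.9352.
sin(ω/2) = (a − b)/(a + b) = 0.1340/2.004 = 0.06685, so ω = 2 arcsin(0.06685) ≈ 7.7°.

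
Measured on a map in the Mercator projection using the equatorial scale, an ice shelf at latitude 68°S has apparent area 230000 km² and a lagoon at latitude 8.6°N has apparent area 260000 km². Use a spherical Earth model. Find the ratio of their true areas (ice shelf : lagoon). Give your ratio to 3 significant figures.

Mercator's areal exaggeration is sec²φ; hence true area = (apparent area) · cos²φ.
True area of ice shelf: 230000 × cos²(68°) = 230000 × 0.1403 = 32280 km².
True area of lagoon: 260000 × cos²(8.6°) = 260000 × 0.9776 = 254200 km².
Ratio = 32280 / 254200 ≈ 0.127.

0.127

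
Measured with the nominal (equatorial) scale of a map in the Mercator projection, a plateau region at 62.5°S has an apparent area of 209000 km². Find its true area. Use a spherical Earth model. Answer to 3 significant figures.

44600 km²

For Mercator, h = k = sec φ (a conformal cylindrical projection has a single point scale, 1/cos φ).
Areal scale = k² = sec²φ = 1/cos²(62.5°) = 1/0.4617² = 4.690.
True area = apparent / (areal scale) = 209000 / 4.690 ≈ 44600 km².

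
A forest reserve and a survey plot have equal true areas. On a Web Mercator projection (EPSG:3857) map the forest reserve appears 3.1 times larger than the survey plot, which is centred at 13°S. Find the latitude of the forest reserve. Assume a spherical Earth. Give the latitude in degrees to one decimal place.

Mercator areal scale is sec²φ, so apparent-area ratio = sec²φ₁ / sec²φ₂ = cos²φ₂ / cos²φ₁.
cos²φ₂ / cos²φ₁ = 3.1  ⇒  cos φ₁ = cos 13° / √3.1 = 0.9744/1.761 = 0.5534.
φ₁ = arccos(0.5534) ≈ 56.4°.

56.4°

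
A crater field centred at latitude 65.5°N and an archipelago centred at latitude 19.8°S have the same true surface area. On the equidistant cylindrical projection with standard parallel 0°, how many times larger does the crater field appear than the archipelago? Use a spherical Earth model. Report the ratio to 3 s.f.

2.27

Plate carrée maps x = Rλ, y = Rφ. The meridian scale is h = 1 and the parallel scale is k = 1/cos φ = sec φ.
Areal scale at 65.5°: h·k = 1.000 × 2.411 = 2.411.
Areal scale at 19.8°: h·k = 1.000 × 1.063 = 1.063.
Ratio = 2.411/1.063 ≈ 2.27.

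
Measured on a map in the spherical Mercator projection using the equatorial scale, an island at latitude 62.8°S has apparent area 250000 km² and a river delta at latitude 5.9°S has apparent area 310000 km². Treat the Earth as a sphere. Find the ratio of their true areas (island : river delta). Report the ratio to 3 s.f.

On Mercator the areal scale is sec²φ, so true area = apparent × cos²φ.
True area of island: 250000 × cos²(62.8°) = 250000 × 0.2089 = 52230 km².
True area of river delta: 310000 × cos²(5.9°) = 310000 × 0.9894 = 306700 km².
Ratio = 52230 / 306700 ≈ 0.170.

0.170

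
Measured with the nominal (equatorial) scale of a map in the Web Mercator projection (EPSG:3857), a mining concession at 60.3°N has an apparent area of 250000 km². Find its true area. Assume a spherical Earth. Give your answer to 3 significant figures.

Mercator is conformal, so the point scale is isotropic: h = k = sec φ = 1/cos φ.
Areal scale = k² = sec²φ = 1/cos²(60.3°) = 1/0.4955² = 4.074.
True area = apparent / (areal scale) = 250000 / 4.074 ≈ 61400 km².

61400 km²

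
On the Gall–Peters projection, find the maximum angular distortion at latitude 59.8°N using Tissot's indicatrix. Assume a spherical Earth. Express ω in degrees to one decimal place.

The Gall–Peters projection is cylindrical equal-area with φ₀ = 45°. For cylindrical equal-area with standard parallel φ₀, h = cos φ / cos φ₀ and k = cos φ₀ / cos φ, so h·k = 1.
At 59.8°: h = 0.7114, k = 1.406; principal scales a = 1.406, b = 0.7114.
sin(ω/2) = (a − b)/(a + b) = 0.6943/2.117 = 0.3280, so ω = 2 arcsin(0.3280) ≈ 38.3°.

38.3°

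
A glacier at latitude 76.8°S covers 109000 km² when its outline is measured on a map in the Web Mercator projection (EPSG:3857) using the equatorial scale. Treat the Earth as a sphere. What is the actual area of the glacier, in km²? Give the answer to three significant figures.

5680 km²

The Mercator projection is conformal; its linear scale factor is the same in every direction and equals sec φ = 1/cos φ.
Areal scale = k² = sec²φ = 1/cos²(76.8°) = 1/0.2284² = 19.18.
True area = apparent / (areal scale) = 109000 / 19.18 ≈ 5680 km².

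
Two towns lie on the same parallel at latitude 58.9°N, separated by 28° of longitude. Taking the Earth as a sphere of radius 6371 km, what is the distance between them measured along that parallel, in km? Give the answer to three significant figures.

Arc length along a parallel = R cos φ · Δλ (with Δλ in radians).
= 6371 × cos 58.9° × (28° × π/180) = 6371 × 0.5165 × 0.4887 ≈ 1610 km.

1610 km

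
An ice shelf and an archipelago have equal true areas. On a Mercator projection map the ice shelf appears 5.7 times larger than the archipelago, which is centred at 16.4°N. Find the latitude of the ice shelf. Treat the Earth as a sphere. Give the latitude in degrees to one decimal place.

For equal true areas on Mercator, apparent areas scale as sec²φ, so the ratio is cos²φ₂ / cos²φ₁.
cos²φ₂ / cos²φ₁ = 5.7  ⇒  cos φ₁ = cos 16.4° / √5.7 = 0.9593/2.387 = 0.4018.
φ₁ = arccos(0.4018) ≈ 66.3°.

66.3°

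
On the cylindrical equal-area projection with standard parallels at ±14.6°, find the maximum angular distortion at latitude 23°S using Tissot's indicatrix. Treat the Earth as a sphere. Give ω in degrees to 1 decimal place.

A cylindrical equal-area projection with standard parallel φ₀ has meridian scale h = cos φ / cos φ₀ and parallel scale k = cos φ₀ / cos φ (so areas are preserved, h·k = 1).
At 23°: h = 0.9512, k = 1.051; principal scales a = 1.051, b = 0.9512.
sin(ω/2) = (a − b)/(a + b) = 0.1001/2.003 = 0.04997, so ω = 2 arcsin(0.04997) ≈ 5.7°.

5.7°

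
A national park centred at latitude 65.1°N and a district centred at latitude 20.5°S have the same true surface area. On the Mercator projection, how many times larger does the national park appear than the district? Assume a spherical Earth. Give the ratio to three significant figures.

4.95

On Mercator, area is exaggerated by sec²φ = 1/cos²φ.
At 65.1°: sec²(65.1°) = 1/0.4210² = 5.641.
At 20.5°: sec²(20.5°) = 1/0.9367² = 1.140.
Ratio = 5.641/1.140 = cos²(20.5°)/cos²(65.1°) ≈ 4.95.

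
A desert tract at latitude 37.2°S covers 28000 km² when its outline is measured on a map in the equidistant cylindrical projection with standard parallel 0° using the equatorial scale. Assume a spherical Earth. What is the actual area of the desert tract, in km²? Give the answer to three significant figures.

Plate carrée maps x = Rλ, y = Rφ. The meridian scale is h = 1 and the parallel scale is k = 1/cos φ = sec φ.
Areal scale = h·k = 1 × sec φ; at 37.2°, h = 1.000, k = 1.255, so h·k = 1.255.
True area = apparent / (areal scale) = 28000 / 1.255 ≈ 22300 km².

22300 km²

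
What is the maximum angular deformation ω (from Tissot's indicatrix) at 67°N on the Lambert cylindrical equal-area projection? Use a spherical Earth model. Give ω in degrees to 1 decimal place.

The Lambert cylindrical equal-area projection is the cylindrical equal-area projection with its standard parallel at the equator (φ₀ = 0). A cylindrical equal-area projection with standard parallel φ₀ has meridian scale h = cos φ / cos φ₀ and parallel scale k = cos φ₀ / cos φ (so areas are preserved, h·k = 1).
At 67°: h = 0.3907, k = 2.559; principal scales a = 2.559, b = 0.3907.
sin(ω/2) = (a − b)/(a + b) = 2.169/2.950 = 0.7351, so ω = 2 arcsin(0.7351) ≈ 94.6°.

94.6°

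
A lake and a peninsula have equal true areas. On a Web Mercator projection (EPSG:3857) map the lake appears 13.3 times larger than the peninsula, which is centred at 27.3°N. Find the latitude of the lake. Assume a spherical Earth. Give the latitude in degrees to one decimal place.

Mercator areal scale is sec²φ, so apparent-area ratio = sec²φ₁ / sec²φ₂ = cos²φ₂ / cos²φ₁.
cos²φ₂ / cos²φ₁ = 13.3  ⇒  cos φ₁ = cos 27.3° / √13.3 = 0.8886/3.647 = 0.2437.
φ₁ = arccos(0.2437) ≈ 75.9°.

75.9°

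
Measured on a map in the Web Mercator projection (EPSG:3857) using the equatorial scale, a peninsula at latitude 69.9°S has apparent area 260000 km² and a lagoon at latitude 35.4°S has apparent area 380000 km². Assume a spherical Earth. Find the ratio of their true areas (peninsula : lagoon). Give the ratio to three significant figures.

0.122

On Mercator the areal scale is sec²φ, so true area = apparent × cos²φ.
True area of peninsula: 260000 × cos²(69.9°) = 260000 × 0.1181 = 30710 km².
True area of lagoon: 380000 × cos²(35.4°) = 380000 × 0.6644 = 252500 km².
Ratio = 30710 / 252500 ≈ 0.122.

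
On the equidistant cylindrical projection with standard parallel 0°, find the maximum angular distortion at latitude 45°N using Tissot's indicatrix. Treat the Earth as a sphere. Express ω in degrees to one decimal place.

19.8°

In the plate carrée (x = Rλ, y = Rφ), meridians are true-scale (h = 1) and parallels are stretched by k = sec φ.
At 45°: h = 1.000, k = 1.414; principal scales a = 1.414, b = 1.000.
sin(ω/2) = (a − b)/(a + b) = 0.4142/2.414 = 0.1716, so ω = 2 arcsin(0.1716) ≈ 19.8°.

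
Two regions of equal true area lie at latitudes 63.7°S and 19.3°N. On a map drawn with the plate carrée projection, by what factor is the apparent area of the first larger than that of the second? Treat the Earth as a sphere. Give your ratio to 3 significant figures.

In the plate carrée (x = Rλ, y = Rφ), meridians are true-scale (h = 1) and parallels are stretched by k = sec φ.
Areal scale at 63.7°: h·k = 1.000 × 2.257 = 2.257.
Areal scale at 19.3°: h·k = 1.000 × 1.060 = 1.060.
Ratio = 2.257/1.060 ≈ 2.13.

2.13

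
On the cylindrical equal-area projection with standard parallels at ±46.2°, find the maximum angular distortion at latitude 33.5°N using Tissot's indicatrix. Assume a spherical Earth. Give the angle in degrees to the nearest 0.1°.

21.2°

Cylindrical equal-area (φ₀ = 46.2°): h = cos φ / cos 46.2° along meridians, k = cos 46.2° / cos φ along parallels; h·k = 1.
At 33.5°: h = 1.205, k = 0.8300; principal scales a = 1.205, b = 0.8300.
sin(ω/2) = (a − b)/(a + b) = 0.3748/2.035 = 0.1842, so ω = 2 arcsin(0.1842) ≈ 21.2°.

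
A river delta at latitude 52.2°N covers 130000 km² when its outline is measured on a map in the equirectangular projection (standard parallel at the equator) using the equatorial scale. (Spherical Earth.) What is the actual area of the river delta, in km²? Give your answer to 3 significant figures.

For the equirectangular projection with φ₀ = 0 (plate carrée), h = 1 along meridians and k = sec φ along parallels.
Areal scale = h·k = 1 × sec φ; at 52.2°, h = 1.000, k = 1.632, so h·k = 1.632.
True area = apparent / (areal scale) = 130000 / 1.632 ≈ 79700 km².

79700 km²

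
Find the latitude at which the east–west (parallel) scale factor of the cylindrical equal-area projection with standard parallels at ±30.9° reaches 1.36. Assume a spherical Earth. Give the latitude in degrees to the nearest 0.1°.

50.9°

A cylindrical equal-area projection with standard parallel φ₀ has meridian scale h = cos φ / cos φ₀ and parallel scale k = cos φ₀ / cos φ (so areas are preserved, h·k = 1).
k = cos φ₀ / cos φ = 1.36  ⇒  cos φ = cos 30.9° / 1.36 = 0.6309.
φ = arccos(0.6309) ≈ 50.9°.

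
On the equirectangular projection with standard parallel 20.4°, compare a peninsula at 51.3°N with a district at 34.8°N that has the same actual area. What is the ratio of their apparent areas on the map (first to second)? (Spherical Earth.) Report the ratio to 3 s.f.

With standard parallel φ₀ = 20.4°, the equirectangular projection gives x = Rλ cos φ₀, y = Rφ, so h = 1 and k = cos 20.4° / cos φ.
Areal scale at 51.3°: h·k = 1.000 × 1.499 = 1.499.
Areal scale at 34.8°: h·k = 1.000 × 1.141 = 1.141.
Ratio = 1.499/1.141 ≈ 1.31.

1.31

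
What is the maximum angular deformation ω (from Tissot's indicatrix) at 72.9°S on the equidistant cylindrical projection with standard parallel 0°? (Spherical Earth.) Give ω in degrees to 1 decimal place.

66.1°

For the equirectangular projection with φ₀ = 0 (plate carrée), h = 1 along meridians and k = sec φ along parallels.
At 72.9°: h = 1.000, k = 3.401; principal scales a = 3.401, b = 1.000.
sin(ω/2) = (a − b)/(a + b) = 2.401/4.401 = 0.5455, so ω = 2 arcsin(0.5455) ≈ 66.1°.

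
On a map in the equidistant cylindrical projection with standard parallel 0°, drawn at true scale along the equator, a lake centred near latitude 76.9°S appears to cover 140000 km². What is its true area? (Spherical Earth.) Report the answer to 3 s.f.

Plate carrée maps x = Rλ, y = Rφ. The meridian scale is h = 1 and the parallel scale is k = 1/cos φ = sec φ.
Areal scale = h·k = 1 × sec φ; at 76.9°, h = 1.000, k = 4.412, so h·k = 4.412.
True area = apparent / (areal scale) = 140000 / 4.412 ≈ 31700 km².

31700 km²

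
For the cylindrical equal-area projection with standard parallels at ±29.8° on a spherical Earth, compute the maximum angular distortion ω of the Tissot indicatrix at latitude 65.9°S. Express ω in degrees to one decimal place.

79.2°

For cylindrical equal-area with standard parallel φ₀, h = cos φ / cos φ₀ and k = cos φ₀ / cos φ, so h·k = 1.
At 65.9°: h = 0.4706, k = 2.125; principal scales a = 2.125, b = 0.4706.
sin(ω/2) = (a − b)/(a + b) = 1.655/2.596 = 0.6374, so ω = 2 arcsin(0.6374) ≈ 79.2°.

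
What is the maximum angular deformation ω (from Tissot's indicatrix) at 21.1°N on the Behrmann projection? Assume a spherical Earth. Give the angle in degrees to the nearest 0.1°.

8.5°

Behrmann is a cylindrical equal-area projection with standard parallels at ±30°. A cylindrical equal-area projection with standard parallel φ₀ has meridian scale h = cos φ / cos φ₀ and parallel scale k = cos φ₀ / cos φ (so areas are preserved, h·k = 1).
At 21.1°: h = 1.077, k = 0.9283; principal scales a = 1.077, b = 0.9283.
sin(ω/2) = (a − b)/(a + b) = 0.1490/2.006 = 0.07430, so ω = 2 arcsin(0.07430) ≈ 8.5°.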